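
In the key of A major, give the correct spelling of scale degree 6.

F#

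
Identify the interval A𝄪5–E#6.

Counting letters A–B–C–D–E gives a fifth.
A##→E# = 6 semitones, 1 narrower than the perfect fifth (7), so diminished.

diminished fifth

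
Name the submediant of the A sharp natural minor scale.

The A# natural minor scale runs A# B# C# D# E# F# G#.
Degree 6 is F#.

F#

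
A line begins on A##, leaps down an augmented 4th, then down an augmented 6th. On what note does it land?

An augmented fourth down from A## is E# (letter E, 6 semitones down).
An augmented sixth down from E# is G (letter G, 10 semitones down).

G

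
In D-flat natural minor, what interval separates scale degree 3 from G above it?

augmented second

Scale degree 3 of Db natural minor is Fb.
Fb up to G: letters F→G make it a second; 3 semitones makes it augmented.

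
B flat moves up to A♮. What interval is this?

major seventh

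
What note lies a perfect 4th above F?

A fourth above F lands on the letter B.
A perfect fourth spans 5 semitones, so F moves to pitch class 10. On the letter B that is Bb.

Bb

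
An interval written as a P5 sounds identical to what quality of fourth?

A perfect fifth spans 7 semitones.
A fourth spanning 7 semitones is doubly augmented (the perfect fourth is 5).

doubly augmented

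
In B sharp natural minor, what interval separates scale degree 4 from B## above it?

augmented fifth

Scale degree 4 of B# natural minor is E#.
E# up to B##: letters E→B make it a fifth; 8 semitones makes it augmented.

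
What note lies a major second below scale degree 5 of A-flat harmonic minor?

Db

Scale degree 5 of Ab harmonic minor is Eb.
A major second (2 semitones) below Eb lands on the letter D, giving Db.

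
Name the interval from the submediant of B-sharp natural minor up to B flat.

The submediant of B# natural minor is G#.
G# up to Bb: letters G→B make it a third; 2 semitones makes it diminished.

diminished third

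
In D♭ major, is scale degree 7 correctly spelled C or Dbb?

C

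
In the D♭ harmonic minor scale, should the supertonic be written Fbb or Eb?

Each scale degree takes a distinct letter name. Degree 2 of a scale on D must use the letter E.
Eb and Fbb are enharmonically the same pitch, but only Eb uses the letter E, so it is the correct spelling here.

Eb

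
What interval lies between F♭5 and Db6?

The letter names run F→D, a span of 5 letter steps, so the interval is some kind of sixth.
Fb to Db is 9 semitones. A major sixth is 9, so 9 makes it major.

major sixth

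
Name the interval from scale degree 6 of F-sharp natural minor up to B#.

augmented sixth

Scale degree 6 of F# natural minor is D.
D up to B#: letters D→B make it a sixth; 10 semitones makes it augmented.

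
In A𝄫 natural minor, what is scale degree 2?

The Abb natural minor scale runs Abb Bbb Cbb Dbb Ebb Fbb Gbb.
Degree 2 is Bbb.

Bbb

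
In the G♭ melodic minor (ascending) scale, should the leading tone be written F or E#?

F

Each scale degree takes a distinct letter name. Degree 7 of a scale on G must use the letter F.
F and E# are enharmonically the same pitch, but only F uses the letter F, so it is the correct spelling here.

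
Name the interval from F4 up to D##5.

doubly augmented sixth

Counting letters F–G–A–B–C–D gives a sixth.
F→D## = 11 semitones, 2 wider than the major sixth (9), so doubly augmented.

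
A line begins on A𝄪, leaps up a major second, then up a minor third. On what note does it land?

A major second up from A## is B## (letter B, 2 semitones up).
A minor third up from B## is D## (letter D, 3 semitones up).

D##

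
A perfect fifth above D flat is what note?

Ab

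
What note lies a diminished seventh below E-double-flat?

E down a major seventh is F, so the target letter is F.
From Ebb, a diminished seventh is 9 semitones down: F.

F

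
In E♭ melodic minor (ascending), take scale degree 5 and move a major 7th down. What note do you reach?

Cb

Scale degree 5 of Eb melodic minor (ascending) is Bb.
A major seventh (11 semitones) below Bb lands on the letter C, giving Cb.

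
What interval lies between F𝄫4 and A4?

Counting letters F–G–A gives a third.
Fbb→A = 6 semitones, 2 wider than the major third (4), so doubly augmented.

doubly augmented third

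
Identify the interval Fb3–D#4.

The letter names run F→D, a span of 5 letter steps, so the interval is some kind of sixth.
Fb to D# is 11 semitones. A major sixth is 9, so 11 makes it doubly augmented.

doubly augmented sixth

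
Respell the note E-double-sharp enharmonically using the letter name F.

F#

Plain F sits 1 semitone below E##, so on the letter F the same pitch needs a sharp: F#.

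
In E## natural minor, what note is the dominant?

Degree 5 takes the letter 4 steps above E, which is B.
In natural minor, degree 5 sits 7 semitones above the tonic. E## + 7 semitones is pitch class 1, spelled on B as B##.

B##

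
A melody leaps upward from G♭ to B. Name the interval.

augmented third

The letter names run G→B, a span of 2 letter steps, so the interval is some kind of third.
Gb to B is 5 semitones. A major third is 4, so 5 makes it augmented.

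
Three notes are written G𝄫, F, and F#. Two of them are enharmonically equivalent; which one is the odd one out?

F#

In 12-tone equal temperament, enharmonic equivalents share a pitch class. Gbb is pitch class 5; F is pitch class 5; F# is pitch class 6.
Gbb and F share pitch class 5, while F# is pitch class 6.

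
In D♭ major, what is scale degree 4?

Gb

The Db major scale runs Db Eb F Gb Ab Bb C.
Degree 4 is Gb.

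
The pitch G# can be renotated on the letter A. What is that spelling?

Ab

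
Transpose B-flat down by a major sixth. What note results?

A sixth below B lands on the letter D.
A major sixth spans 9 semitones, so Bb moves to pitch class 1. On the letter D that is Db.

Db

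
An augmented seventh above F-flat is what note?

A seventh above F lands on the letter E.
An augmented seventh spans 12 semitones, so Fb moves to pitch class 4. On the letter E that is E.

E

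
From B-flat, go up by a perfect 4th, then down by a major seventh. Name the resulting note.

A perfect fourth up from Bb is Eb (letter E, 5 semitones up).
A major seventh down from Eb is Fb (letter F, 11 semitones down).

Fb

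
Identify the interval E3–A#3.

augmented fourth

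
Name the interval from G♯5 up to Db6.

Counting letters G–A–B–C–D gives a fifth.
G#→Db = 5 semitones, 2 narrower than the perfect fifth (7), so doubly diminished.

doubly diminished fifth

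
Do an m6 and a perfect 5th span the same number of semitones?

A minor sixth spans 8 semitones; a perfect fifth spans 7.
The spans differ, so they are not enharmonic equivalents.

No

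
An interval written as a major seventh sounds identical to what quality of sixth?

doubly augmented

A major seventh spans 11 semitones.
A sixth spanning 11 semitones is doubly augmented (the major sixth is 9).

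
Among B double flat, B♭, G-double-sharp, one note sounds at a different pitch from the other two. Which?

Bb

In 12-tone equal temperament, enharmonic equivalents share a pitch class. Bbb is pitch class 9; Bb is pitch class 10; G## is pitch class 9.
Bbb and G## share pitch class 9, while Bb is pitch class 10.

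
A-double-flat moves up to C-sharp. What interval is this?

doubly augmented third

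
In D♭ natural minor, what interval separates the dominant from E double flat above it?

The dominant of Db natural minor is Ab.
Ab up to Ebb: letters A→E make it a fifth; 6 semitones makes it diminished.

diminished fifth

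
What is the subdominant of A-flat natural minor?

The Ab natural minor scale runs Ab Bb Cb Db Eb Fb Gb.
Degree 4 is Db.

Db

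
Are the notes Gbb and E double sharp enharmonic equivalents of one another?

No

Gbb is pitch class 5; E## is pitch class 6.
The pitch classes differ (5 vs. 6), so they are not enharmonic equivalents.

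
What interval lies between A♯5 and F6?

diminished sixth

Counting letters A–B–C–D–E–F gives a sixth.
A#→F = 7 semitones, 2 narrower than the major sixth (9), so diminished.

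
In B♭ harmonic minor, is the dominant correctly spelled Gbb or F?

F

Each scale degree takes a distinct letter name. Degree 5 of a scale on B must use the letter F.
F and Gbb are enharmonically the same pitch, but only F uses the letter F, so it is the correct spelling here.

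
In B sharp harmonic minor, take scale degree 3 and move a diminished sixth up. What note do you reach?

Scale degree 3 of B# harmonic minor is D#.
A diminished sixth (7 semitones) above D# lands on the letter B, giving Bb.

Bb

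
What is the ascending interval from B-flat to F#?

augmented fifth

The letter names run B→F, a span of 4 letter steps, so the interval is some kind of fifth.
Bb to F# is 8 semitones. A perfect fifth is 7, so 8 makes it augmented.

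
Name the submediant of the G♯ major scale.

Degree 6 takes the letter 5 steps above G, which is E.
In major, degree 6 sits 9 semitones above the tonic. G# + 9 semitones is pitch class 5, spelled on E as E#.

E#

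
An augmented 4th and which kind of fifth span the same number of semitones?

An augmented fourth spans 6 semitones.
A fifth spanning 6 semitones is diminished (the perfect fifth is 7).

diminished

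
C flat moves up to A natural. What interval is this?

The letter names run C→A, a span of 5 letter steps, so the interval is some kind of sixth.
Cb to A is 10 semitones. A major sixth is 9, so 10 makes it augmented.

augmented sixth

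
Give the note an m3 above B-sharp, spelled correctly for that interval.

D#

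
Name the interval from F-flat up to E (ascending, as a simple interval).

augmented seventh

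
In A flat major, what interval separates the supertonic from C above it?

major second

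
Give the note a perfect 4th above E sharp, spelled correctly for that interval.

A#

E up a perfect fourth is A, so the target letter is A.
From E#, a perfect fourth is 5 semitones up: A#.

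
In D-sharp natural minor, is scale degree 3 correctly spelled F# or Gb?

Each scale degree takes a distinct letter name. Degree 3 of a scale on D must use the letter F.
F# and Gb are enharmonically the same pitch, but only F# uses the letter F, so it is the correct spelling here.

F#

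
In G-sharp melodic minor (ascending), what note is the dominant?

D#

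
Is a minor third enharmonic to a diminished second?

A minor third spans 3 semitones; a diminished second spans 0.
The spans differ, so they are not enharmonic equivalents.

No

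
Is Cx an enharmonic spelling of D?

C## = pitch class 2 and D = pitch class 2 — the same pitch class, so they are enharmonic equivalents.

Yes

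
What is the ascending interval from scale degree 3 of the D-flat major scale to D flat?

minor sixth

Scale degree 3 of Db major is F.
F up to Db: letters F→D make it a sixth; 8 semitones makes it minor.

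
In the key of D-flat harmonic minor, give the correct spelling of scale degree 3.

Fb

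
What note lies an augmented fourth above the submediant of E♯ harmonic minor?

F##

The submediant of E# harmonic minor is C#.
An augmented fourth (6 semitones) above C# lands on the letter F, giving F##.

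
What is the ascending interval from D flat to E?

augmented second

Counting letters D–E gives a second.
Db→E = 3 semitones, 1 wider than the major second (2), so augmented.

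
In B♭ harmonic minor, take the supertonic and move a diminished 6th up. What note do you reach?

The supertonic of Bb harmonic minor is C.
A diminished sixth (7 semitones) above C lands on the letter A, giving Abb.

Abb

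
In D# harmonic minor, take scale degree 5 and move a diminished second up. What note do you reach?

Bb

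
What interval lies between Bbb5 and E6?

doubly augmented fourth

The letter names run B→E, a span of 3 letter steps, so the interval is some kind of fourth.
Bbb to E is 7 semitones. A perfect fourth is 5, so 7 makes it doubly augmented.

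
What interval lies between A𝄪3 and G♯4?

diminished seventh

Counting letters A–B–C–D–E–F–G gives a seventh.
A##→G# = 9 semitones, 2 narrower than the major seventh (11), so diminished.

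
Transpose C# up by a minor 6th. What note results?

A sixth above C lands on the letter A.
A minor sixth spans 8 semitones, so C# moves to pitch class 9. On the letter A that is A.

A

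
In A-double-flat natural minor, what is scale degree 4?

Dbb

The Abb natural minor scale runs Abb Bbb Cbb Dbb Ebb Fbb Gbb.
Degree 4 is Dbb.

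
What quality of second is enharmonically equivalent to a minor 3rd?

augmented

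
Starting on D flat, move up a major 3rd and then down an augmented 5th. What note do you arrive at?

A major third up from Db is F (letter F, 4 semitones up).
An augmented fifth down from F is Bbb (letter B, 8 semitones down).

Bbb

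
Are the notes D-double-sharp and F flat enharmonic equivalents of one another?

Yes

D## = pitch class 4 and Fb = pitch class 4 — the same pitch class, so they are enharmonic equivalents.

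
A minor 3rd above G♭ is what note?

Bbb

A third above G lands on the letter B.
A minor third spans 3 semitones, so Gb moves to pitch class 9. On the letter B that is Bbb.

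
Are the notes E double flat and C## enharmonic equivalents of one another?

Ebb = pitch class 2 and C## = pitch class 2 — the same pitch class, so they are enharmonic equivalents.

Yes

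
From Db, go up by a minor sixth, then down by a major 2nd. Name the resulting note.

Abb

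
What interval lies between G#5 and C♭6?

doubly diminished fourth

Counting letters G–A–B–C gives a fourth.
G#→Cb = 3 semitones, 2 narrower than the perfect fourth (5), so doubly diminished.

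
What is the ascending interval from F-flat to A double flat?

The letter names run F→A, a span of 2 letter steps, so the interval is some kind of third.
Fb to Abb is 3 semitones. A major third is 4, so 3 makes it minor.

minor third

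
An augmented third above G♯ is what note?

B##

G up a major third is B, so the target letter is B.
From G#, an augmented third is 5 semitones up: B##.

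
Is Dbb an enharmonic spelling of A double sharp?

No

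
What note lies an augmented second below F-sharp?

Eb

F down a major second is Eb, so the target letter is E.
From F#, an augmented second is 3 semitones down: Eb.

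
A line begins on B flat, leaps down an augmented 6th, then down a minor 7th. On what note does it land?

Ebb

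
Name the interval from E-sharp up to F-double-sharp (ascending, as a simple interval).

major second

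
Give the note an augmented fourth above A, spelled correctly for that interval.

A fourth above A lands on the letter D.
An augmented fourth spans 6 semitones, so A moves to pitch class 3. On the letter D that is D#.

D#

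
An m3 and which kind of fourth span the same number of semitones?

doubly diminished

A minor third spans 3 semitones.
A fourth spanning 3 semitones is doubly diminished (the perfect fourth is 5).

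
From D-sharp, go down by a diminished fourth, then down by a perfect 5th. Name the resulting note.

D##

A diminished fourth down from D# is A## (letter A, 4 semitones down).
A perfect fifth down from A## is D## (letter D, 7 semitones down).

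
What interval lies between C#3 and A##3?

Counting letters C–D–E–F–G–A gives a sixth.
C#→A## = 10 semitones, 1 wider than the major sixth (9), so augmented.

augmented sixth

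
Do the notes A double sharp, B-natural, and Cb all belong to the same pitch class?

A## is pitch class 11; B is pitch class 11; Cb is pitch class 11.
All spellings map to pitch class 11, so they are enharmonically equivalent.

Yes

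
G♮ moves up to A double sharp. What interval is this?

Counting letters G–A gives a second.
G→A## = 4 semitones, 2 wider than the major second (2), so doubly augmented.

doubly augmented second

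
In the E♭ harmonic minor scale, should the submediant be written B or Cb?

Each scale degree takes a distinct letter name. Degree 6 of a scale on E must use the letter C.
Cb and B are enharmonically the same pitch, but only Cb uses the letter C, so it is the correct spelling here.

Cb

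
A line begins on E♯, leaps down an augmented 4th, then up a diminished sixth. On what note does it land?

An augmented fourth down from E# is B (letter B, 6 semitones down).
A diminished sixth up from B is Gb (letter G, 7 semitones up).

Gb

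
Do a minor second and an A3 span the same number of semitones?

A minor second spans 1 semitone; an augmented third spans 5.
The spans differ, so they are not enharmonic equivalents.

No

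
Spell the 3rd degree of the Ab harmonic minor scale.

The Ab harmonic minor scale runs Ab Bb Cb Db Eb Fb G.
Degree 3 is Cb.

Cb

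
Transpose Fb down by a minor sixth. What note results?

Ab

A sixth below F lands on the letter A.
A minor sixth spans 8 semitones, so Fb moves to pitch class 8. On the letter A that is Ab.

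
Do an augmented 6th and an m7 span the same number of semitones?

Yes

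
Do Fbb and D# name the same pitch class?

Fbb = pitch class 3 and D# = pitch class 3 — the same pitch class, so they are enharmonic equivalents.

Yes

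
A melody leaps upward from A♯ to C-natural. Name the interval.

Counting letters A–B–C gives a third.
A#→C = 2 semitones, 2 narrower than the major third (4), so diminished.

diminished third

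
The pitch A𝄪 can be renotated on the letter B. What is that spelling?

Plain B sits at the same pitch as A##, so on the letter B the same pitch needs a natural: B.

B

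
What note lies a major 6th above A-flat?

F

A sixth above A lands on the letter F.
A major sixth spans 9 semitones, so Ab moves to pitch class 5. On the letter F that is F.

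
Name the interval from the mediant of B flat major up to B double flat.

diminished sixth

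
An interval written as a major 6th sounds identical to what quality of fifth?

A major sixth spans 9 semitones.
A fifth spanning 9 semitones is doubly augmented (the perfect fifth is 7).

doubly augmented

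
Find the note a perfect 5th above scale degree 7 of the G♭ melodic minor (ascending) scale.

C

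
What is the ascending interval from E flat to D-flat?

minor seventh

The letter names run E→D, a span of 6 letter steps, so the interval is some kind of seventh.
Eb to Db is 10 semitones. A major seventh is 11, so 10 makes it minor.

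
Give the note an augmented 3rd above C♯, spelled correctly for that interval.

E##

C up a major third is E, so the target letter is E.
From C#, an augmented third is 5 semitones up: E##.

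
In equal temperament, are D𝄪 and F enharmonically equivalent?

No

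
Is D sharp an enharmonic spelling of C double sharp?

No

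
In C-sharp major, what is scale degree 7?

Degree 7 takes the letter 6 steps above C, which is B.
In major, degree 7 sits 11 semitones above the tonic. C# + 11 semitones is pitch class 0, spelled on B as B#.

B#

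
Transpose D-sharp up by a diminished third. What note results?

A third above D lands on the letter F.
A diminished third spans 2 semitones, so D# moves to pitch class 5. On the letter F that is F.

F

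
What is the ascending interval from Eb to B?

Counting letters E–F–G–A–B gives a fifth.
Eb→B = 8 semitones, 1 wider than the perfect fifth (7), so augmented.

augmented fifth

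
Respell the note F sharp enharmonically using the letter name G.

F# is pitch class 6. The letter G alone is pitch class 7.
To reach pitch class 6 from G requires an offset of -1 semitone, i.e. flat: Gb.

Gb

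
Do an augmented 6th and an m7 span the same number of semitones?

Yes

An augmented sixth spans 10 semitones; a minor seventh spans 10.
They are enharmonically equivalent.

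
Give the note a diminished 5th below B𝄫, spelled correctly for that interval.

A fifth below B lands on the letter E.
A diminished fifth spans 6 semitones, so Bbb moves to pitch class 3. On the letter E that is Eb.

Eb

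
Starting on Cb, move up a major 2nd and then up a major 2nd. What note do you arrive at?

Eb

A major second up from Cb is Db (letter D, 2 semitones up).
A major second up from Db is Eb (letter E, 2 semitones up).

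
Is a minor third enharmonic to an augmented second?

Yes

A minor third spans 3 semitones; an augmented second spans 3.
They are enharmonically equivalent.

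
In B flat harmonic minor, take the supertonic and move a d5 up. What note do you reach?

The supertonic of Bb harmonic minor is C.
A diminished fifth (6 semitones) above C lands on the letter G, giving Gb.

Gb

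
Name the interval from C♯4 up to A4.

minor sixth

The letter names run C→A, a span of 5 letter steps, so the interval is some kind of sixth.
C# to A is 8 semitones. A major sixth is 9, so 8 makes it minor.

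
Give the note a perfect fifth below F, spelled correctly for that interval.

Bb

F down a perfect fifth is Bb, so the target letter is B.
From F, a perfect fifth is 7 semitones down: Bb.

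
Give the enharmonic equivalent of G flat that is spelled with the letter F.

F#

Gb is pitch class 6. The letter F alone is pitch class 5.
To reach pitch class 6 from F requires an offset of +1 semitone, i.e. sharp: F#.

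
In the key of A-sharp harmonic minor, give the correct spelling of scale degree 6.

F#

Degree 6 takes the letter 5 steps above A, which is F.
In harmonic minor, degree 6 sits 8 semitones above the tonic. A# + 8 semitones is pitch class 6, spelled on F as F#.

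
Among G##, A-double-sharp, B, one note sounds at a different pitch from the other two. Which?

G##

In 12-tone equal temperament, enharmonic equivalents share a pitch class. G## is pitch class 9; A## is pitch class 11; B is pitch class 11.
A## and B share pitch class 11, while G## is pitch class 9.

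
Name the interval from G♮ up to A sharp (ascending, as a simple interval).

The letter names run G→A, a span of 1 letter step, so the interval is some kind of second.
G to A# is 3 semitones. A major second is 2, so 3 makes it augmented.

augmented second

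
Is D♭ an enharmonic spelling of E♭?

No

Two spellings are enharmonically equivalent only if they share a pitch class.
Here Db → 1, Eb → 3; 1 ≠ 3, so they are not.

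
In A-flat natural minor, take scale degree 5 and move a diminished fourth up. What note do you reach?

Abb

Scale degree 5 of Ab natural minor is Eb.
A diminished fourth (4 semitones) above Eb lands on the letter A, giving Abb.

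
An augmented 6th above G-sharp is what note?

E##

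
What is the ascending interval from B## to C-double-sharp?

minor second

The letter names run B→C, a span of 1 letter step, so the interval is some kind of second.
B## to C## is 1 semitone. A major second is 2, so 1 makes it minor.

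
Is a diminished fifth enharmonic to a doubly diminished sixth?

Yes

A diminished fifth spans 6 semitones; a doubly diminished sixth spans 6.
They are enharmonically equivalent.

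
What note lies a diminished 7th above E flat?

E up a major seventh is D#, so the target letter is D.
From Eb, a diminished seventh is 9 semitones up: Dbb.

Dbb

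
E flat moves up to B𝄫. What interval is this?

The letter names run E→B, a span of 4 letter steps, so the interval is some kind of fifth.
Eb to Bbb is 6 semitones. A perfect fifth is 7, so 6 makes it diminished.

diminished fifth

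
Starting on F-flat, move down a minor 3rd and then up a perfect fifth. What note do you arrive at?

A minor third down from Fb is Db (letter D, 3 semitones down).
A perfect fifth up from Db is Ab (letter A, 7 semitones up).

Ab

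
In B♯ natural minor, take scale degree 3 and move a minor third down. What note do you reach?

B#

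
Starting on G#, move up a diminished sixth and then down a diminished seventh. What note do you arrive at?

F#

A diminished sixth up from G# is Eb (letter E, 7 semitones up).
A diminished seventh down from Eb is F# (letter F, 9 semitones down).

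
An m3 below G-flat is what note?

Eb

G down a major third is Eb, so the target letter is E.
From Gb, a minor third is 3 semitones down: Eb.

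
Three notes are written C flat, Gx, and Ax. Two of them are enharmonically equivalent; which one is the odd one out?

G##

In 12-tone equal temperament, enharmonic equivalents share a pitch class. Cb is pitch class 11; G## is pitch class 9; A## is pitch class 11.
Cb and A## share pitch class 11, while G## is pitch class 9.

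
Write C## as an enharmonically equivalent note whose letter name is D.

Plain D sits at the same pitch as C##, so on the letter D the same pitch needs a natural: D.

D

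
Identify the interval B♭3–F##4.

doubly augmented fifth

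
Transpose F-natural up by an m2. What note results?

A second above F lands on the letter G.
A minor second spans 1 semitone, so F moves to pitch class 6. On the letter G that is Gb.

Gb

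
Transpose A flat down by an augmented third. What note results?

A down a major third is F, so the target letter is F.
From Ab, an augmented third is 5 semitones down: Fbb.

Fbb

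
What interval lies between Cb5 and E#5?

doubly augmented third

Counting letters C–D–E gives a third.
Cb→E# = 6 semitones, 2 wider than the major third (4), so doubly augmented.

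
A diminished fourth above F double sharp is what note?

B

F up a perfect fourth is Bb, so the target letter is B.
From F##, a diminished fourth is 4 semitones up: B.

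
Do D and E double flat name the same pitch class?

Yes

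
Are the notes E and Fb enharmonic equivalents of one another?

E = pitch class 4 and Fb = pitch class 4 — the same pitch class, so they are enharmonic equivalents.

Yes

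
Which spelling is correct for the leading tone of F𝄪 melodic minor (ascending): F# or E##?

E##

Each scale degree takes a distinct letter name. Degree 7 of a scale on F must use the letter E.
E## and F# are enharmonically the same pitch, but only E## uses the letter E, so it is the correct spelling here.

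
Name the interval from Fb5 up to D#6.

The letter names run F→D, a span of 5 letter steps, so the interval is some kind of sixth.
Fb to D# is 11 semitones. A major sixth is 9, so 11 makes it doubly augmented.

doubly augmented sixth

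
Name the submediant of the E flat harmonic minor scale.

Degree 6 takes the letter 5 steps above E, which is C.
In harmonic minor, degree 6 sits 8 semitones above the tonic. Eb + 8 semitones is pitch class 11, spelled on C as Cb.

Cb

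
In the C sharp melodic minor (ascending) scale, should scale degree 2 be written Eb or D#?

Each scale degree takes a distinct letter name. Degree 2 of a scale on C must use the letter D.
D# and Eb are enharmonically the same pitch, but only D# uses the letter D, so it is the correct spelling here.

D#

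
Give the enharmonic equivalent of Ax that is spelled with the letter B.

B

Plain B sits at the same pitch as A##, so on the letter B the same pitch needs a natural: B.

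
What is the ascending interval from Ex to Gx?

minor third

The letter names run E→G, a span of 2 letter steps, so the interval is some kind of third.
E## to G## is 3 semitones. A major third is 4, so 3 makes it minor.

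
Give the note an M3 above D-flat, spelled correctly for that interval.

A third above D lands on the letter F.
A major third spans 4 semitones, so Db moves to pitch class 5. On the letter F that is F.

F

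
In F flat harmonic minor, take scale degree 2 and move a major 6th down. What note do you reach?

Bbb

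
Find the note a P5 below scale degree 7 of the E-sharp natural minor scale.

G#

Scale degree 7 of E# natural minor is D#.
A perfect fifth (7 semitones) below D# lands on the letter G, giving G#.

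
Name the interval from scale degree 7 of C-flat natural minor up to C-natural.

augmented second

Scale degree 7 of Cb natural minor is Bbb.
Bbb up to C: letters B→C make it a second; 3 semitones makes it augmented.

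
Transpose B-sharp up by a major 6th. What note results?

G##

A sixth above B lands on the letter G.
A major sixth spans 9 semitones, so B# moves to pitch class 9. On the letter G that is G##.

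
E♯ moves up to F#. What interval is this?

minor second

Counting letters E–F gives a second.
E#→F# = 1 semitone, 1 narrower than the major second (2), so minor.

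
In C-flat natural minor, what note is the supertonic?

Db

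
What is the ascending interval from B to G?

minor sixth

Counting letters B–C–D–E–F–G gives a sixth.
B→G = 8 semitones, 1 narrower than the major sixth (9), so minor.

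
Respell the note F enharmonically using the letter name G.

F is pitch class 5. The letter G alone is pitch class 7.
To reach pitch class 5 from G requires an offset of -2 semitones, i.e. double flat: Gbb.

Gbb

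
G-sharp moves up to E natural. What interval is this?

minor sixth

Counting letters G–A–B–C–D–E gives a sixth.
G#→E = 8 semitones, 1 narrower than the major sixth (9), so minor.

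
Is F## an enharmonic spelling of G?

Yes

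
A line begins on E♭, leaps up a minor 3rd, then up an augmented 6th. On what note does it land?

E

A minor third up from Eb is Gb (letter G, 3 semitones up).
An augmented sixth up from Gb is E (letter E, 10 semitones up).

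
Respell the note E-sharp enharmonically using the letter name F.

F

E# is pitch class 5. The letter F alone is pitch class 5.
Pitch class 5 on F needs no accidental: F.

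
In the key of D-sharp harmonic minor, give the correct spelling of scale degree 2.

E#

Degree 2 takes the letter 1 step above D, which is E.
In harmonic minor, degree 2 sits 2 semitones above the tonic. D# + 2 semitones is pitch class 5, spelled on E as E#.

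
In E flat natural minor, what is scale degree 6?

Degree 6 takes the letter 5 steps above E, which is C.
In natural minor, degree 6 sits 8 semitones above the tonic. Eb + 8 semitones is pitch class 11, spelled on C as Cb.

Cb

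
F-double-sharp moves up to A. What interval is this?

Counting letters F–G–A gives a third.
F##→A = 2 semitones, 2 narrower than the major third (4), so diminished.

diminished third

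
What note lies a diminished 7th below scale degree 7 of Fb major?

F#

Scale degree 7 of Fb major is Eb.
A diminished seventh (9 semitones) below Eb lands on the letter F, giving F#.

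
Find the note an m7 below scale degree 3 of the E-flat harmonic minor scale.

Ab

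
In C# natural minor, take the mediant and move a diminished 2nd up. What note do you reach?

Fb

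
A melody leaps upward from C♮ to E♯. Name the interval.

augmented third

The letter names run C→E, a span of 2 letter steps, so the interval is some kind of third.
C to E# is 5 semitones. A major third is 4, so 5 makes it augmented.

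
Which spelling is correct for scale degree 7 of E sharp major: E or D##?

D##

Each scale degree takes a distinct letter name. Degree 7 of a scale on E must use the letter D.
D## and E are enharmonically the same pitch, but only D## uses the letter D, so it is the correct spelling here.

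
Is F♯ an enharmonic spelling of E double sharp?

Yes

F# = pitch class 6 and E## = pitch class 6 — the same pitch class, so they are enharmonic equivalents.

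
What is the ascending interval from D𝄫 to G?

doubly augmented fourth

The letter names run D→G, a span of 3 letter steps, so the interval is some kind of fourth.
Dbb to G is 7 semitones. A perfect fourth is 5, so 7 makes it doubly augmented.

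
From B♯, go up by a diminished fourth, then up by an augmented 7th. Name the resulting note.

A diminished fourth up from B# is E (letter E, 4 semitones up).
An augmented seventh up from E is D## (letter D, 12 semitones up).

D##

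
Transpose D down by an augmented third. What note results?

Bbb

D down a major third is Bb, so the target letter is B.
From D, an augmented third is 5 semitones down: Bbb.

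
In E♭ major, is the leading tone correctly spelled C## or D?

Each scale degree takes a distinct letter name. Degree 7 of a scale on E must use the letter D.
D and C## are enharmonically the same pitch, but only D uses the letter D, so it is the correct spelling here.

D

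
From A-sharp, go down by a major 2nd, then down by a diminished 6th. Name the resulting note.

B##

A major second down from A# is G# (letter G, 2 semitones down).
A diminished sixth down from G# is B## (letter B, 7 semitones down).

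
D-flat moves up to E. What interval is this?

augmented second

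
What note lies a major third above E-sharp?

E up a major third is G#, so the target letter is G.
From E#, a major third is 4 semitones up: G##.

G##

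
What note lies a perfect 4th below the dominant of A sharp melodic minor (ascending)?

B#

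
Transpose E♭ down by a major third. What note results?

A third below E lands on the letter C.
A major third spans 4 semitones, so Eb moves to pitch class 11. On the letter C that is Cb.

Cb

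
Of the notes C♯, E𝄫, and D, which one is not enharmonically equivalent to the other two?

C#

In 12-tone equal temperament, enharmonic equivalents share a pitch class. C# is pitch class 1; Ebb is pitch class 2; D is pitch class 2.
Ebb and D share pitch class 2, while C# is pitch class 1.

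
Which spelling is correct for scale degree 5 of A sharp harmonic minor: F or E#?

E#

Each scale degree takes a distinct letter name. Degree 5 of a scale on A must use the letter E.
E# and F are enharmonically the same pitch, but only E# uses the letter E, so it is the correct spelling here.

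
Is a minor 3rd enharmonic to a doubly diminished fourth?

Yes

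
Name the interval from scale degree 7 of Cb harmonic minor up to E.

Scale degree 7 of Cb harmonic minor is Bb.
Bb up to E: letters B→E make it a fourth; 6 semitones makes it augmented.

augmented fourth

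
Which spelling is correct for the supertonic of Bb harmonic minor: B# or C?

C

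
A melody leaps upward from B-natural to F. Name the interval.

Counting letters B–C–D–E–F gives a fifth.
B→F = 6 semitones, 1 narrower than the perfect fifth (7), so diminished.

diminished fifth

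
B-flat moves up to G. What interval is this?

major sixth

The letter names run B→G, a span of 5 letter steps, so the interval is some kind of sixth.
Bb to G is 9 semitones. A major sixth is 9, so 9 makes it major.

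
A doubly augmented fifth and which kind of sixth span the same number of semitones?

major

A doubly augmented fifth spans 9 semitones.
A sixth spanning 9 semitones is major (the major sixth is 9).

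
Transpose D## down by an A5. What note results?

G#

D down a perfect fifth is G, so the target letter is G.
From D##, an augmented fifth is 8 semitones down: G#.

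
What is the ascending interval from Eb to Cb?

Counting letters E–F–G–A–B–C gives a sixth.
Eb→Cb = 8 semitones, 1 narrower than the major sixth (9), so minor.

minor sixth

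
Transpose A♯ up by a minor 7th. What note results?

G#

A seventh above A lands on the letter G.
A minor seventh spans 10 semitones, so A# moves to pitch class 8. On the letter G that is G#.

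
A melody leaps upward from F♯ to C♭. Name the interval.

Counting letters F–G–A–B–C gives a fifth.
F#→Cb = 5 semitones, 2 narrower than the perfect fifth (7), so doubly diminished.

doubly diminished fifth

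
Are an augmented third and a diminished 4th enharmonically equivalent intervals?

No

An augmented third spans 5 semitones; a diminished fourth spans 4.
The spans differ, so they are not enharmonic equivalents.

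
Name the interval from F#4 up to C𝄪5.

The letter names run F→C, a span of 4 letter steps, so the interval is some kind of fifth.
F# to C## is 8 semitones. A perfect fifth is 7, so 8 makes it augmented.

augmented fifth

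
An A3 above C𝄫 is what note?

Eb

C up a major third is E, so the target letter is E.
From Cbb, an augmented third is 5 semitones up: Eb.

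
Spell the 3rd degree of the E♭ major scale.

G

Degree 3 takes the letter 2 steps above E, which is G.
In major, degree 3 sits 4 semitones above the tonic. Eb + 4 semitones is pitch class 7, spelled on G as G.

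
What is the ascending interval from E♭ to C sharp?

Counting letters E–F–G–A–B–C gives a sixth.
Eb→C# = 10 semitones, 1 wider than the major sixth (9), so augmented.

augmented sixth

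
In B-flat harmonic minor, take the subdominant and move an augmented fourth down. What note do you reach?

Bbb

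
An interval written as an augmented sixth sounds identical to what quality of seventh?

minor

An augmented sixth spans 10 semitones.
A seventh spanning 10 semitones is minor (the major seventh is 11).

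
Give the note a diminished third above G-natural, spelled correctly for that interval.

Bbb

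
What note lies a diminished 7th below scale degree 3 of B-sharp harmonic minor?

E##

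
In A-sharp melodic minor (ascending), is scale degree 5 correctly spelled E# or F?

Each scale degree takes a distinct letter name. Degree 5 of a scale on A must use the letter E.
E# and F are enharmonically the same pitch, but only E# uses the letter E, so it is the correct spelling here.

E#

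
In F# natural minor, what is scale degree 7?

E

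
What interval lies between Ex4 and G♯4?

The letter names run E→G, a span of 2 letter steps, so the interval is some kind of third.
E## to G# is 2 semitones. A major third is 4, so 2 makes it diminished.

diminished third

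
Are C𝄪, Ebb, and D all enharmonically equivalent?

Yes

C## is pitch class 2; Ebb is pitch class 2; D is pitch class 2.
All spellings map to pitch class 2, so they are enharmonically equivalent.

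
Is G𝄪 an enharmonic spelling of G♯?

No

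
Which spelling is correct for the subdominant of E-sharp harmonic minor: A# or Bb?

A#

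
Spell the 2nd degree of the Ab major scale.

Bb

The Ab major scale runs Ab Bb C Db Eb F G.
Degree 2 is Bb.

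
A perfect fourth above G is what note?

C

A fourth above G lands on the letter C.
A perfect fourth spans 5 semitones, so G moves to pitch class 0. On the letter C that is C.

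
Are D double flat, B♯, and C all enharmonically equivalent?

Yes

Dbb = pitch class 0 and B# = pitch class 0 and C = pitch class 0 — the same pitch class, so they are enharmonic equivalents.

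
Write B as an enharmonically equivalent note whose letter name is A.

A##

B is pitch class 11. The letter A alone is pitch class 9.
To reach pitch class 11 from A requires an offset of +2 semitones, i.e. double sharp: A##.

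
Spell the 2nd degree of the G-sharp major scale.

A#

The G# major scale runs G# A# B# C# D# E# F##.
Degree 2 is A#.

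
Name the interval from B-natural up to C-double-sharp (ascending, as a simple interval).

Counting letters B–C gives a second.
B→C## = 3 semitones, 1 wider than the major second (2), so augmented.

augmented second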